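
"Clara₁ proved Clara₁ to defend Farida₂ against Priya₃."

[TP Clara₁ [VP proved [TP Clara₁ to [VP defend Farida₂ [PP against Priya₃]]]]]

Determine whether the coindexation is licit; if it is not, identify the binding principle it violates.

Principle C

The two coindexed NPs are *Clara₁* (the lower occurrence) and *Clara₁* (the higher occurrence).
*Clara₁* (the lower occurrence) is an R-expression. Principle C requires it to be free everywhere.
*Clara₁* (the higher occurrence) c-commands it and carries the same index.
The R-expression is bound → Principle C violation.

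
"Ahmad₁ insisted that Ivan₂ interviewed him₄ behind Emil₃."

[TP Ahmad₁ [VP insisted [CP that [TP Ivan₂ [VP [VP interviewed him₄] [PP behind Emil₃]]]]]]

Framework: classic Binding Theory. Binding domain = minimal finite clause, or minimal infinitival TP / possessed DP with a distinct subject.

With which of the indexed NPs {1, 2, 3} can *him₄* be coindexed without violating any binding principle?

*him* is a pronoun, so Principle B applies: it must be free in its binding domain.
Binding domain of *him₄*: the embedded TP, whose subject is Ivan₂.
*Ahmad₁* c-commands the pronoun but from outside its binding domain, and is not c-commanded by it → coindexation permitted.
*Ivan₂* c-commands the pronoun within its binding domain → coindexation would violate Principle B.
*Emil₃* and the pronoun do not c-command one another → neither Principle B nor Principle C is at stake; coindexation permitted.

{1, 3}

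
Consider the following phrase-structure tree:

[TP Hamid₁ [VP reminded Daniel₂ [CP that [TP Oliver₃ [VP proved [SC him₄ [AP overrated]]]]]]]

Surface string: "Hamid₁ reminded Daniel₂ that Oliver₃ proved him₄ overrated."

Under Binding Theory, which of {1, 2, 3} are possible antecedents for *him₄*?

{1, 2}

*him* is a pronoun, so Principle B applies: it must be free in its binding domain.
Binding domain of *him₄*: the embedded TP, whose subject is Oliver₃.
*Hamid₁* c-commands the pronoun but from outside its binding domain, and is not c-commanded by it → coindexation permitted.
*Daniel₂* c-commands the pronoun but from outside its binding domain, and is not c-commanded by it → coindexation permitted.
*Oliver₃* c-commands the pronoun within its binding domain → coindexation would violate Principle B.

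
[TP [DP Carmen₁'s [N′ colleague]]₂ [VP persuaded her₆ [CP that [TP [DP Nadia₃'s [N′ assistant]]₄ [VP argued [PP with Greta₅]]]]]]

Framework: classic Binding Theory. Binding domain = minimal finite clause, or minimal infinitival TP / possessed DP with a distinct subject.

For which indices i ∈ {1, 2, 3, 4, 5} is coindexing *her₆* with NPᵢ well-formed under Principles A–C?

{1}

*her* is a pronoun, so Principle B applies: it must be free in its binding domain.
Binding domain of *her₆*: the matrix TP, whose subject is [Carmen₁'s colleague]₂.
*Carmen₁* and the pronoun do not c-command one another → neither Principle B nor Principle C is at stake; coindexation permitted.
*[Carmen₁'s colleague]₂* c-commands the pronoun within its binding domain → coindexation would violate Principle B.
*Nadia₃*: the pronoun c-commands this R-expression → coindexation would violate Principle C on *Nadia₃*.
*[Nadia₃'s assistant]₄*: the pronoun c-commands this R-expression → coindexation would violate Principle C on *[Nadia₃'s assistant]₄*.
*Greta₅*: the pronoun c-commands this R-expression → coindexation would violate Principle C on *Greta₅*.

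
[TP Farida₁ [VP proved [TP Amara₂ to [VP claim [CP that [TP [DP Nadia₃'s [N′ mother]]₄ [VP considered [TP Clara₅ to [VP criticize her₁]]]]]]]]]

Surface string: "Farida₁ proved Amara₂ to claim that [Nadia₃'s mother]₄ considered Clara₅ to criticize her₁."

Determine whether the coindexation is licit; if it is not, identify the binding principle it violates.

The two coindexed NPs are *Farida₁* and *her₁*.
*her₁* is a pronoun; its binding domain is the embedded TP, whose subject is Clara₅. Within that domain it is c-commanded only by *Clara₅*, which carries a different index — the pronoun is free locally, so Principle B holds.
*Farida₁* is an R-expression; *her₁* does not c-command it, and no other NP shares its index, so Principle C is satisfied.
All principles are respected.

grammatical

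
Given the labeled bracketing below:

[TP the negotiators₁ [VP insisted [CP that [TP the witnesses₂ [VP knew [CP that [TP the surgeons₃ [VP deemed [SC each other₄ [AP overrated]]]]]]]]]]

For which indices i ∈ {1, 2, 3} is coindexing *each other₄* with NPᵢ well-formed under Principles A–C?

*each other* is an anaphor, so Principle A applies: it must be bound in its binding domain.
Binding domain of *each other₄*: the embedded TP, whose subject is the surgeons₃.
*the negotiators₁* c-commands the anaphor but is outside its binding domain → cannot satisfy Principle A.
*the witnesses₂* c-commands the anaphor but is outside its binding domain → cannot satisfy Principle A.
*the surgeons₃* c-commands the anaphor within its binding domain → licit binder.

{3}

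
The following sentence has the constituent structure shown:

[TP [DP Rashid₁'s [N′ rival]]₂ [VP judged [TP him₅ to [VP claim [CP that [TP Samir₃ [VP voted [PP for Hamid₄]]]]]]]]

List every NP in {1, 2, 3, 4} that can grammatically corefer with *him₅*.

{1}

*him* is a pronoun, so Principle B applies: it must be free in its binding domain.
Binding domain of *him₅*: the matrix TP, whose subject is [Rashid₁'s rival]₂.
*Rashid₁* and the pronoun do not c-command one another → neither Principle B nor Principle C is at stake; coindexation permitted.
*[Rashid₁'s rival]₂* c-commands the pronoun within its binding domain → coindexation would violate Principle B.
*Samir₃*: the pronoun c-commands this R-expression → coindexation would violate Principle C on *Samir₃*.
*Hamid₄*: the pronoun c-commands this R-expression → coindexation would violate Principle C on *Hamid₄*.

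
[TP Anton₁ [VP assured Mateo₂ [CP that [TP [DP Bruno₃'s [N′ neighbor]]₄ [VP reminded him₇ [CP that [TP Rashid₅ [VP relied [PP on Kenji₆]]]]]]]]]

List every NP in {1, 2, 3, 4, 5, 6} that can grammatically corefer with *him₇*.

*him* is a pronoun, so Principle B applies: it must be free in its binding domain.
Binding domain of *him₇*: the embedded TP, whose subject is [Bruno₃'s neighbor]₄.
*Anton₁* c-commands the pronoun but from outside its binding domain, and is not c-commanded by it → coindexation permitted.
*Mateo₂* c-commands the pronoun but from outside its binding domain, and is not c-commanded by it → coindexation permitted.
*Bruno₃* and the pronoun do not c-command one another → neither Principle B nor Principle C is at stake; coindexation permitted.
*[Bruno₃'s neighbor]₄* c-commands the pronoun within its binding domain → coindexation would violate Principle B.
*Rashid₅*: the pronoun c-commands this R-expression → coindexation would violate Principle C on *Rashid₅*.
*Kenji₆*: the pronoun c-commands this R-expression → coindexation would violate Principle C on *Kenji₆*.

{1, 2, 3}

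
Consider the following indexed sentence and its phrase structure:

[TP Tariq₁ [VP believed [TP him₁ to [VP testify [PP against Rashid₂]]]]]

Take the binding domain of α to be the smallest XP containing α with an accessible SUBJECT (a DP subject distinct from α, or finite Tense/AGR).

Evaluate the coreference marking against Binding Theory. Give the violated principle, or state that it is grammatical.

The two coindexed NPs are *Tariq₁* and *him₁*.
*him₁* is a pronoun. Its binding domain is the matrix TP, whose subject is Tariq₁.
*Tariq₁* c-commands it within that domain and carries the same index.
The pronoun is locally bound → Principle B violation.

Principle B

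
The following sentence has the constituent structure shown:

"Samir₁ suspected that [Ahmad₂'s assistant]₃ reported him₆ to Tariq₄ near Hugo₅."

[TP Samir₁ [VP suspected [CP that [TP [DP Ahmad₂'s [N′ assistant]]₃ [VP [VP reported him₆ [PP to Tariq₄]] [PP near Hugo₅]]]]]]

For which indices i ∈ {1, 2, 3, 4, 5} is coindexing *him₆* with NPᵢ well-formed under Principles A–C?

*him* is a pronoun, so Principle B applies: it must be free in its binding domain.
Binding domain of *him₆*: the embedded TP, whose subject is [Ahmad₂'s assistant]₃.
*Samir₁* c-commands the pronoun but from outside its binding domain, and is not c-commanded by it → coindexation permitted.
*Ahmad₂* and the pronoun do not c-command one another → neither Principle B nor Principle C is at stake; coindexation permitted.
*[Ahmad₂'s assistant]₃* c-commands the pronoun within its binding domain → coindexation would violate Principle B.
*Tariq₄*: the pronoun c-commands this R-expression → coindexation would violate Principle C on *Tariq₄*.
*Hugo₅* and the pronoun do not c-command one another → neither Principle B nor Principle C is at stake; coindexation permitted.

{1, 2, 5}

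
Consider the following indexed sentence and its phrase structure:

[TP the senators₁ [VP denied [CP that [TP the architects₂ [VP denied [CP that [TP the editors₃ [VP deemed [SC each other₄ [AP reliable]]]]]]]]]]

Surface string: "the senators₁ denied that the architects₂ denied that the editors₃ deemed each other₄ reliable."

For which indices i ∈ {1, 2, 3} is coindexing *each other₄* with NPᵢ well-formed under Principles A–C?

*each other* is an anaphor, so Principle A applies: it must be bound in its binding domain.
Binding domain of *each other₄*: the embedded TP, whose subject is the editors₃.
*the senators₁* c-commands the anaphor but is outside its binding domain → cannot satisfy Principle A.
*the architects₂* c-commands the anaphor but is outside its binding domain → cannot satisfy Principle A.
*the editors₃* c-commands the anaphor within its binding domain → licit binder.

{3}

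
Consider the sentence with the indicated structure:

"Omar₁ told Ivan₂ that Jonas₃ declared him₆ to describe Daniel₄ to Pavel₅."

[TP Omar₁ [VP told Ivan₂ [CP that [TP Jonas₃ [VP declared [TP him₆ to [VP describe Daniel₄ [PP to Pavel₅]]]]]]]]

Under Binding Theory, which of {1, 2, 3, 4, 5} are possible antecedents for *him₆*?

*him* is a pronoun, so Principle B applies: it must be free in its binding domain.
Binding domain of *him₆*: the embedded TP, whose subject is Jonas₃.
*Omar₁* c-commands the pronoun but from outside its binding domain, and is not c-commanded by it → coindexation permitted.
*Ivan₂* c-commands the pronoun but from outside its binding domain, and is not c-commanded by it → coindexation permitted.
*Jonas₃* c-commands the pronoun within its binding domain → coindexation would violate Principle B.
*Daniel₄*: the pronoun c-commands this R-expression → coindexation would violate Principle C on *Daniel₄*.
*Pavel₅*: the pronoun c-commands this R-expression → coindexation would violate Principle C on *Pavel₅*.

{1, 2}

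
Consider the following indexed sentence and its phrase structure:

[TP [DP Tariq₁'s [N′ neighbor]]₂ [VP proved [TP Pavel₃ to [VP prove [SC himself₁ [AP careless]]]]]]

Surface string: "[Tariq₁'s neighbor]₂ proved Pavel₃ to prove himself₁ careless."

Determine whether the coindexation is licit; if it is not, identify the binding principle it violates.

Principle A

The two coindexed NPs are *Tariq₁* and *himself₁*.
*himself₁* is an anaphor. Principle A requires it to be bound within its binding domain — the embedded TP, whose subject is Pavel₃.
Within that domain it is c-commanded by *Pavel₃*, which does not share its index.
*Tariq₁* does not c-command the anaphor at all.
The anaphor is unbound in its domain → Principle A violation.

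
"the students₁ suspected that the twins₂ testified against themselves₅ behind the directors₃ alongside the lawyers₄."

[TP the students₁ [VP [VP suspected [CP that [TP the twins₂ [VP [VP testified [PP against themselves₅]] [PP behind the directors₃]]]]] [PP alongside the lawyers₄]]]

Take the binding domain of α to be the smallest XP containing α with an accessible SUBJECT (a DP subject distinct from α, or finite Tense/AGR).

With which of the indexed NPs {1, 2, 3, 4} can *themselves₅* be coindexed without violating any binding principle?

{2}

*themselves* is an anaphor, so Principle A applies: it must be bound in its binding domain.
Binding domain of *themselves₅*: the embedded TP, whose subject is the twins₂.
*the students₁* c-commands the anaphor but is outside its binding domain → cannot satisfy Principle A.
*the twins₂* c-commands the anaphor within its binding domain → licit binder.
*the directors₃* does not c-command the anaphor → cannot bind it.
*the lawyers₄* does not c-command the anaphor → cannot bind it.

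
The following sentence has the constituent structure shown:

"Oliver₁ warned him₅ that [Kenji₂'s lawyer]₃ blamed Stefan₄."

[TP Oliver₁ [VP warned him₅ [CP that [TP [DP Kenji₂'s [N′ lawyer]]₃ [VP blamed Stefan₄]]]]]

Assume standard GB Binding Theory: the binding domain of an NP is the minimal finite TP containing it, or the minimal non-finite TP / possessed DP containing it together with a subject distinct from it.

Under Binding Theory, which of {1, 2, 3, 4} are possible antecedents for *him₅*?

none

*him* is a pronoun, so Principle B applies: it must be free in its binding domain.
Binding domain of *him₅*: the matrix TP, whose subject is Oliver₁.
*Oliver₁* c-commands the pronoun within its binding domain → coindexation would violate Principle B.
*Kenji₂*: the pronoun c-commands this R-expression → coindexation would violate Principle C on *Kenji₂*.
*[Kenji₂'s lawyer]₃*: the pronoun c-commands this R-expression → coindexation would violate Principle C on *[Kenji₂'s lawyer]₃*.
*Stefan₄*: the pronoun c-commands this R-expression → coindexation would violate Principle C on *Stefan₄*.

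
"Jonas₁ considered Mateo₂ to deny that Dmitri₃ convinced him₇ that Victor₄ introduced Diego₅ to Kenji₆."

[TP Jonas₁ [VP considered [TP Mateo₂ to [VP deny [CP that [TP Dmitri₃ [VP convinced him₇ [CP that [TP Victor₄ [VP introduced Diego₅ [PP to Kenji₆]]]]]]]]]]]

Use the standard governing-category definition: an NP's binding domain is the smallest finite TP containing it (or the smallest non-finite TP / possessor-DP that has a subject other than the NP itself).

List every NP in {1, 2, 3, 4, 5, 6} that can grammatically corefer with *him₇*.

*him* is a pronoun, so Principle B applies: it must be free in its binding domain.
Binding domain of *him₇*: the embedded TP, whose subject is Dmitri₃.
*Jonas₁* c-commands the pronoun but from outside its binding domain, and is not c-commanded by it → coindexation permitted.
*Mateo₂* c-commands the pronoun but from outside its binding domain, and is not c-commanded by it → coindexation permitted.
*Dmitri₃* c-commands the pronoun within its binding domain → coindexation would violate Principle B.
*Victor₄*: the pronoun c-commands this R-expression → coindexation would violate Principle C on *Victor₄*.
*Diego₅*: the pronoun c-commands this R-expression → coindexation would violate Principle C on *Diego₅*.
*Kenji₆*: the pronoun c-commands this R-expression → coindexation would violate Principle C on *Kenji₆*.

{1, 2}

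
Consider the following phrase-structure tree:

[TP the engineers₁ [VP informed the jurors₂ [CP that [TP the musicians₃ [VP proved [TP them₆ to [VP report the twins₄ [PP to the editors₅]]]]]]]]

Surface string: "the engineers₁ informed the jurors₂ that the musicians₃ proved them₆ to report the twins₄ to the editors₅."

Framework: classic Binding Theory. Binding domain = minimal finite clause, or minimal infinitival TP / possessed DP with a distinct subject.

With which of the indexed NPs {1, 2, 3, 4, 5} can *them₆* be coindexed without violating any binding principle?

{1, 2}

*them* is a pronoun, so Principle B applies: it must be free in its binding domain.
Binding domain of *them₆*: the embedded TP, whose subject is the musicians₃.
*the engineers₁* c-commands the pronoun but from outside its binding domain, and is not c-commanded by it → coindexation permitted.
*the jurors₂* c-commands the pronoun but from outside its binding domain, and is not c-commanded by it → coindexation permitted.
*the musicians₃* c-commands the pronoun within its binding domain → coindexation would violate Principle B.
*the twins₄*: the pronoun c-commands this R-expression → coindexation would violate Principle C on *the twins₄*.
*the editors₅*: the pronoun c-commands this R-expression → coindexation would violate Principle C on *the editors₅*.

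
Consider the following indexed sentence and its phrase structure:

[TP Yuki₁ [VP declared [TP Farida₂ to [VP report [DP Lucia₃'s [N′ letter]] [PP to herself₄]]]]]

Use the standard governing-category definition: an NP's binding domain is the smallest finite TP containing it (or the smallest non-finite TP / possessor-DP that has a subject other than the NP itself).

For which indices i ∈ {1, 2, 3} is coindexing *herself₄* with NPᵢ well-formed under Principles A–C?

*herself* is an anaphor, so Principle A applies: it must be bound in its binding domain.
Binding domain of *herself₄*: the embedded TP, whose subject is Farida₂.
*Yuki₁* c-commands the anaphor but is outside its binding domain → cannot satisfy Principle A.
*Farida₂* c-commands the anaphor within its binding domain → licit binder.
*Lucia₃* does not c-command the anaphor → cannot bind it.

{2}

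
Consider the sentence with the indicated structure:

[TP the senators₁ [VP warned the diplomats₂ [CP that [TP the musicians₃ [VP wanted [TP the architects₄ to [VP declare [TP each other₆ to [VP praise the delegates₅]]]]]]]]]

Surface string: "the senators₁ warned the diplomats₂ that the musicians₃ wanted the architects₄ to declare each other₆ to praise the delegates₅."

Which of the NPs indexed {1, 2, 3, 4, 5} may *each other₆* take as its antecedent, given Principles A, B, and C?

{4}

*each other* is an anaphor, so Principle A applies: it must be bound in its binding domain.
Binding domain of *each other₆*: the embedded TP, whose subject is the architects₄.
*the senators₁* c-commands the anaphor but is outside its binding domain → cannot satisfy Principle A.
*the diplomats₂* c-commands the anaphor but is outside its binding domain → cannot satisfy Principle A.
*the musicians₃* c-commands the anaphor but is outside its binding domain → cannot satisfy Principle A.
*the architects₄* c-commands the anaphor within its binding domain → licit binder.
*the delegates₅* does not c-command the anaphor → cannot bind it.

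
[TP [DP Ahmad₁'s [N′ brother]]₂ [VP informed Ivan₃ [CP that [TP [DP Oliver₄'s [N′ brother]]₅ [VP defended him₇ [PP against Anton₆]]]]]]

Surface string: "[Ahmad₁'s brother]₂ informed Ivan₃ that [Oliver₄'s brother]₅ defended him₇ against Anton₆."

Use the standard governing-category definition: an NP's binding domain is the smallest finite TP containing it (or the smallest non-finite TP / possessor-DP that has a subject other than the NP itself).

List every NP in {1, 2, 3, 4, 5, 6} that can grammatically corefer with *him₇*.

*him* is a pronoun, so Principle B applies: it must be free in its binding domain.
Binding domain of *him₇*: the embedded TP, whose subject is [Oliver₄'s brother]₅.
*Ahmad₁* and the pronoun do not c-command one another → neither Principle B nor Principle C is at stake; coindexation permitted.
*[Ahmad₁'s brother]₂* c-commands the pronoun but from outside its binding domain, and is not c-commanded by it → coindexation permitted.
*Ivan₃* c-commands the pronoun but from outside its binding domain, and is not c-commanded by it → coindexation permitted.
*Oliver₄* and the pronoun do not c-command one another → neither Principle B nor Principle C is at stake; coindexation permitted.
*[Oliver₄'s brother]₅* c-commands the pronoun within its binding domain → coindexation would violate Principle B.
*Anton₆*: the pronoun c-commands this R-expression → coindexation would violate Principle C on *Anton₆*.

{1, 2, 3, 4}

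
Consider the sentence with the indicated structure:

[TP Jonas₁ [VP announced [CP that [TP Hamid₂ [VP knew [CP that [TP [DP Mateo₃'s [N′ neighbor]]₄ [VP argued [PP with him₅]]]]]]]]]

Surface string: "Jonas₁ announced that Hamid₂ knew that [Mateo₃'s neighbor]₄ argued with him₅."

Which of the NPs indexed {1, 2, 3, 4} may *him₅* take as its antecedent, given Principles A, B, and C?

*him* is a pronoun, so Principle B applies: it must be free in its binding domain.
Binding domain of *him₅*: the embedded TP, whose subject is [Mateo₃'s neighbor]₄.
*Jonas₁* c-commands the pronoun but from outside its binding domain, and is not c-commanded by it → coindexation permitted.
*Hamid₂* c-commands the pronoun but from outside its binding domain, and is not c-commanded by it → coindexation permitted.
*Mateo₃* and the pronoun do not c-command one another → neither Principle B nor Principle C is at stake; coindexation permitted.
*[Mateo₃'s neighbor]₄* c-commands the pronoun within its binding domain → coindexation would violate Principle B.

{1, 2, 3}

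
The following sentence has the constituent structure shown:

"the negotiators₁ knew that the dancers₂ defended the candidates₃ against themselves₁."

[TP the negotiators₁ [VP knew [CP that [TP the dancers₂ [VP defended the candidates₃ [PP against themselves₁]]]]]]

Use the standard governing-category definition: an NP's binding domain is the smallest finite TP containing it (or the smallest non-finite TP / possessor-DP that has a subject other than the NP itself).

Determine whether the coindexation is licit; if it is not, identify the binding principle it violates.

Principle A

The two coindexed NPs are *the negotiators₁* and *themselves₁*.
*themselves₁* is an anaphor. Principle A requires it to be bound within its binding domain — the embedded TP, whose subject is the dancers₂.
Within that domain it is c-commanded by *the dancers₂*, *the candidates₃*, none of which share its index.
*the negotiators₁* does c-command the anaphor, but from outside its binding domain.
The anaphor is unbound in its domain → Principle A violation.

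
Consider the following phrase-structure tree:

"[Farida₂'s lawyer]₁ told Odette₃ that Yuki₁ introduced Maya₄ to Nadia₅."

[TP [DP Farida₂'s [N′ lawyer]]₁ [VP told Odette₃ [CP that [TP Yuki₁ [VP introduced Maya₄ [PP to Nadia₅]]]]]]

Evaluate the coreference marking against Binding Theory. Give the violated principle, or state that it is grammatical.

Principle C

The two coindexed NPs are *[Farida₂'s lawyer]₁* and *Yuki₁*.
*Yuki₁* is an R-expression. Principle C requires it to be free everywhere.
*[Farida₂'s lawyer]₁* c-commands it and carries the same index.
The R-expression is bound → Principle C violation.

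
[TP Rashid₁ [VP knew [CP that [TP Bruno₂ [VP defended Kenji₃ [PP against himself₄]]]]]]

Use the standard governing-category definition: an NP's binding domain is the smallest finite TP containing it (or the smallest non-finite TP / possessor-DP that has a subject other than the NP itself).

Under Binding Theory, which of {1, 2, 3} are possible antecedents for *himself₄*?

*himself* is an anaphor, so Principle A applies: it must be bound in its binding domain.
Binding domain of *himself₄*: the embedded TP, whose subject is Bruno₂.
*Rashid₁* c-commands the anaphor but is outside its binding domain → cannot satisfy Principle A.
*Bruno₂* c-commands the anaphor within its binding domain → licit binder.
*Kenji₃* c-commands the anaphor within its binding domain → licit binder.

{2, 3}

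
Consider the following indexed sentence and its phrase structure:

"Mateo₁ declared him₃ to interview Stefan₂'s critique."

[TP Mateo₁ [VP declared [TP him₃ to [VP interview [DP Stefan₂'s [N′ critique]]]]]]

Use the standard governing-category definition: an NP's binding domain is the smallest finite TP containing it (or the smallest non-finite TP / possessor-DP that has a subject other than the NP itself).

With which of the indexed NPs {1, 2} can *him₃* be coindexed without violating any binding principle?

*him* is a pronoun, so Principle B applies: it must be free in its binding domain.
Binding domain of *him₃*: the matrix TP, whose subject is Mateo₁.
*Mateo₁* c-commands the pronoun within its binding domain → coindexation would violate Principle B.
*Stefan₂*: the pronoun c-commands this R-expression → coindexation would violate Principle C on *Stefan₂*.

none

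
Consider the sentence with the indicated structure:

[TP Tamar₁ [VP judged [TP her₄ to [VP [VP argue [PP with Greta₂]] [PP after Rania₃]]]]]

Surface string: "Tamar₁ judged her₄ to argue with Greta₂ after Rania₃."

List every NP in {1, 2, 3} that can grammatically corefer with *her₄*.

none

*her* is a pronoun, so Principle B applies: it must be free in its binding domain.
Binding domain of *her₄*: the matrix TP, whose subject is Tamar₁.
*Tamar₁* c-commands the pronoun within its binding domain → coindexation would violate Principle B.
*Greta₂*: the pronoun c-commands this R-expression → coindexation would violate Principle C on *Greta₂*.
*Rania₃*: the pronoun c-commands this R-expression → coindexation would violate Principle C on *Rania₃*.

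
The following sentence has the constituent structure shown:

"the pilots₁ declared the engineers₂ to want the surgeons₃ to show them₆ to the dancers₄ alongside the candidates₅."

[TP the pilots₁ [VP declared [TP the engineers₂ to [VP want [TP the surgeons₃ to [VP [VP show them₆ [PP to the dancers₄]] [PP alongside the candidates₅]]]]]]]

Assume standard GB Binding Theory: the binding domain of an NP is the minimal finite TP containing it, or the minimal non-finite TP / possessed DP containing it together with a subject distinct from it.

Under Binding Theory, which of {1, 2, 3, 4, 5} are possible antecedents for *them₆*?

{1, 2, 5}

*them* is a pronoun, so Principle B applies: it must be free in its binding domain.
Binding domain of *them₆*: the embedded TP, whose subject is the surgeons₃.
*the pilots₁* c-commands the pronoun but from outside its binding domain, and is not c-commanded by it → coindexation permitted.
*the engineers₂* c-commands the pronoun but from outside its binding domain, and is not c-commanded by it → coindexation permitted.
*the surgeons₃* c-commands the pronoun within its binding domain → coindexation would violate Principle B.
*the dancers₄*: the pronoun c-commands this R-expression → coindexation would violate Principle C on *the dancers₄*.
*the candidates₅* and the pronoun do not c-command one another → neither Principle B nor Principle C is at stake; coindexation permitted.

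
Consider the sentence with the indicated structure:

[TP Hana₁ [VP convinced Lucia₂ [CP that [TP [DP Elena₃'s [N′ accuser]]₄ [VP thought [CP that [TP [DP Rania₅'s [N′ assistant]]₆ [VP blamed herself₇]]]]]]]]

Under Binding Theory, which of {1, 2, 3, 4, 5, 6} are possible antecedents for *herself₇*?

*herself* is an anaphor, so Principle A applies: it must be bound in its binding domain.
Binding domain of *herself₇*: the embedded TP, whose subject is [Rania₅'s assistant]₆.
*Hana₁* c-commands the anaphor but is outside its binding domain → cannot satisfy Principle A.
*Lucia₂* c-commands the anaphor but is outside its binding domain → cannot satisfy Principle A.
*Elena₃* does not c-command the anaphor → cannot bind it.
*[Elena₃'s accuser]₄* c-commands the anaphor but is outside its binding domain → cannot satisfy Principle A.
*Rania₅* does not c-command the anaphor → cannot bind it.
*[Rania₅'s assistant]₆* c-commands the anaphor within its binding domain → licit binder.

{6}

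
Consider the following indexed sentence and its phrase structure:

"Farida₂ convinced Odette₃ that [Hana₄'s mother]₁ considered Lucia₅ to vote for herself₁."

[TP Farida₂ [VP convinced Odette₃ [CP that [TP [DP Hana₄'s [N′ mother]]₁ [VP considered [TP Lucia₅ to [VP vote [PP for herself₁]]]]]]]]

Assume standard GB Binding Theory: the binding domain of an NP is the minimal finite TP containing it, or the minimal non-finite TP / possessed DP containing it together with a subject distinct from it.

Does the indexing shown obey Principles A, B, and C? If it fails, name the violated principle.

Principle A

The two coindexed NPs are *[Hana₄'s mother]₁* and *herself₁*.
*herself₁* is an anaphor. Principle A requires it to be bound within its binding domain — the embedded TP, whose subject is Lucia₅.
Within that domain it is c-commanded by *Lucia₅*, which does not share its index.
*[Hana₄'s mother]₁* does c-command the anaphor, but from outside its binding domain.
The anaphor is unbound in its domain → Principle A violation.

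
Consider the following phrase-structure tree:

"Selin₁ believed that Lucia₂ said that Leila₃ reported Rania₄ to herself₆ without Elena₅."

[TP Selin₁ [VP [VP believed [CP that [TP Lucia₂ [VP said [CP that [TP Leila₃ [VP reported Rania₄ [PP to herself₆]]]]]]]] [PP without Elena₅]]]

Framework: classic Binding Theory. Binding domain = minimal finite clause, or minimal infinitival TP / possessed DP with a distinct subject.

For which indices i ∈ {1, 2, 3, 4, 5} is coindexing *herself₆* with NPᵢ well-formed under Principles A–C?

*herself* is an anaphor, so Principle A applies: it must be bound in its binding domain.
Binding domain of *herself₆*: the embedded TP, whose subject is Leila₃.
*Selin₁* c-commands the anaphor but is outside its binding domain → cannot satisfy Principle A.
*Lucia₂* c-commands the anaphor but is outside its binding domain → cannot satisfy Principle A.
*Leila₃* c-commands the anaphor within its binding domain → licit binder.
*Rania₄* c-commands the anaphor within its binding domain → licit binder.
*Elena₅* does not c-command the anaphor → cannot bind it.

{3, 4}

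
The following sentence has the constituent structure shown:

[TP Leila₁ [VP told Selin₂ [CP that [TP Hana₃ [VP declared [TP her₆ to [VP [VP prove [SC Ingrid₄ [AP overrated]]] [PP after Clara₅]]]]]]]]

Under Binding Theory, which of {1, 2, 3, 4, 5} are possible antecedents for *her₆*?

*her* is a pronoun, so Principle B applies: it must be free in its binding domain.
Binding domain of *her₆*: the embedded TP, whose subject is Hana₃.
*Leila₁* c-commands the pronoun but from outside its binding domain, and is not c-commanded by it → coindexation permitted.
*Selin₂* c-commands the pronoun but from outside its binding domain, and is not c-commanded by it → coindexation permitted.
*Hana₃* c-commands the pronoun within its binding domain → coindexation would violate Principle B.
*Ingrid₄*: the pronoun c-commands this R-expression → coindexation would violate Principle C on *Ingrid₄*.
*Clara₅*: the pronoun c-commands this R-expression → coindexation would violate Principle C on *Clara₅*.

{1, 2}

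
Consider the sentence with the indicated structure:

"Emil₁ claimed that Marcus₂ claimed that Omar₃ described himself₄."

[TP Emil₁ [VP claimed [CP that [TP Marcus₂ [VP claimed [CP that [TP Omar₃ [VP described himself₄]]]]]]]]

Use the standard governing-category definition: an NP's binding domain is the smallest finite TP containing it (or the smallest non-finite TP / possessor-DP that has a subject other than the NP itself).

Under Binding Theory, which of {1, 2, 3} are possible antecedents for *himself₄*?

*himself* is an anaphor, so Principle A applies: it must be bound in its binding domain.
Binding domain of *himself₄*: the embedded TP, whose subject is Omar₃.
*Emil₁* c-commands the anaphor but is outside its binding domain → cannot satisfy Principle A.
*Marcus₂* c-commands the anaphor but is outside its binding domain → cannot satisfy Principle A.
*Omar₃* c-commands the anaphor within its binding domain → licit binder.

{3}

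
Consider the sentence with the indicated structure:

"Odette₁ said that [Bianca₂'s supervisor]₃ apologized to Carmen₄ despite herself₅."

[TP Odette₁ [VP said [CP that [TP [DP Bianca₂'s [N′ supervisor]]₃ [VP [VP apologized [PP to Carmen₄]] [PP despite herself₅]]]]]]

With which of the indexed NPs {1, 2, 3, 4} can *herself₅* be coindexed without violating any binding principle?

{3}

*herself* is an anaphor, so Principle A applies: it must be bound in its binding domain.
Binding domain of *herself₅*: the embedded TP, whose subject is [Bianca₂'s supervisor]₃.
*Odette₁* c-commands the anaphor but is outside its binding domain → cannot satisfy Principle A.
*Bianca₂* does not c-command the anaphor → cannot bind it.
*[Bianca₂'s supervisor]₃* c-commands the anaphor within its binding domain → licit binder.
*Carmen₄* does not c-command the anaphor → cannot bind it.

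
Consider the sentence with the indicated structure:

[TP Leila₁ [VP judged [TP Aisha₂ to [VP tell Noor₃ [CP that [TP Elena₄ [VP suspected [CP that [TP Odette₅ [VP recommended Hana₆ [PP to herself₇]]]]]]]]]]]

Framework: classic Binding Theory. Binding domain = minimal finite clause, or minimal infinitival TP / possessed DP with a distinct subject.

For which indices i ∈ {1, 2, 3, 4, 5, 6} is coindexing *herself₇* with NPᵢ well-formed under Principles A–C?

*herself* is an anaphor, so Principle A applies: it must be bound in its binding domain.
Binding domain of *herself₇*: the embedded TP, whose subject is Odette₅.
*Leila₁* c-commands the anaphor but is outside its binding domain → cannot satisfy Principle A.
*Aisha₂* c-commands the anaphor but is outside its binding domain → cannot satisfy Principle A.
*Noor₃* c-commands the anaphor but is outside its binding domain → cannot satisfy Principle A.
*Elena₄* c-commands the anaphor but is outside its binding domain → cannot satisfy Principle A.
*Odette₅* c-commands the anaphor within its binding domain → licit binder.
*Hana₆* c-commands the anaphor within its binding domain → licit binder.

{5, 6}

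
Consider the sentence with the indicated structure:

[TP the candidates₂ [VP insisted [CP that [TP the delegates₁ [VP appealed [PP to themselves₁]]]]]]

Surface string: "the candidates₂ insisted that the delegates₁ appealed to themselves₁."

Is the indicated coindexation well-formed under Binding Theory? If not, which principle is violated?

The two coindexed NPs are *the delegates₁* and *themselves₁*.
*themselves₁* is an anaphor; its binding domain is the embedded TP, whose subject is the delegates₁. *the delegates₁* c-commands it within that domain and shares its index, so Principle A is satisfied.
*the delegates₁* is an R-expression; *themselves₁* does not c-command it, and no other NP shares its index, so Principle C is satisfied.
All principles are respected.

grammatical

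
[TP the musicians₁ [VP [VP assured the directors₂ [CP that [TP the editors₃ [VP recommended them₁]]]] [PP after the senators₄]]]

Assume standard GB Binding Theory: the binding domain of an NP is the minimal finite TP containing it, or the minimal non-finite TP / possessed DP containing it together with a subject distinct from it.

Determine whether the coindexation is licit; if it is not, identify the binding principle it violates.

grammatical

The two coindexed NPs are *the musicians₁* and *them₁*.
*them₁* is a pronoun; its binding domain is the embedded TP, whose subject is the editors₃. Within that domain it is c-commanded only by *the editors₃*, which carries a different index — the pronoun is free locally, so Principle B holds.
*the musicians₁* is an R-expression; *them₁* does not c-command it, and no other NP shares its index, so Principle C is satisfied.
All principles are respected.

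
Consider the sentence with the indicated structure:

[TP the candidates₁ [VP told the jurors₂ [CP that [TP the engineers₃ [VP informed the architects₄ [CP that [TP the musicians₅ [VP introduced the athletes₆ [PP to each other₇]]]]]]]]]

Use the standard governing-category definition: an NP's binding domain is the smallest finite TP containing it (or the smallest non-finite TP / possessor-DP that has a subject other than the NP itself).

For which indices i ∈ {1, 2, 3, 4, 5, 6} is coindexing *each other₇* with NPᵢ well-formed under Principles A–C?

*each other* is an anaphor, so Principle A applies: it must be bound in its binding domain.
Binding domain of *each other₇*: the embedded TP, whose subject is the musicians₅.
*the candidates₁* c-commands the anaphor but is outside its binding domain → cannot satisfy Principle A.
*the jurors₂* c-commands the anaphor but is outside its binding domain → cannot satisfy Principle A.
*the engineers₃* c-commands the anaphor but is outside its binding domain → cannot satisfy Principle A.
*the architects₄* c-commands the anaphor but is outside its binding domain → cannot satisfy Principle A.
*the musicians₅* c-commands the anaphor within its binding domain → licit binder.
*the athletes₆* c-commands the anaphor within its binding domain → licit binder.

{5, 6}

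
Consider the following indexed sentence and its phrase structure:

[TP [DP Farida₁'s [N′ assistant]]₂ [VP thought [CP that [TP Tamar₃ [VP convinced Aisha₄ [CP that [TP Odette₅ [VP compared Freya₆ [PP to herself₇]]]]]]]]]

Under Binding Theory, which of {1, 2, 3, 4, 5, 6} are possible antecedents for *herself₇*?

{5, 6}

*herself* is an anaphor, so Principle A applies: it must be bound in its binding domain.
Binding domain of *herself₇*: the embedded TP, whose subject is Odette₅.
*Farida₁* does not c-command the anaphor → cannot bind it.
*[Farida₁'s assistant]₂* c-commands the anaphor but is outside its binding domain → cannot satisfy Principle A.
*Tamar₃* c-commands the anaphor but is outside its binding domain → cannot satisfy Principle A.
*Aisha₄* c-commands the anaphor but is outside its binding domain → cannot satisfy Principle A.
*Odette₅* c-commands the anaphor within its binding domain → licit binder.
*Freya₆* c-commands the anaphor within its binding domain → licit binder.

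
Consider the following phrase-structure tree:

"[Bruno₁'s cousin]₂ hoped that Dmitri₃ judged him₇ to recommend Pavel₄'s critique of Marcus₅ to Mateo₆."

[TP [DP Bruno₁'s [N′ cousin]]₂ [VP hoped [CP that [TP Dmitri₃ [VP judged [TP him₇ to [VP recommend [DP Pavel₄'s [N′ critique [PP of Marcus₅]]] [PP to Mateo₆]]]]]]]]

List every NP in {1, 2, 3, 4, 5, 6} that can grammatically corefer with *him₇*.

{1, 2}

*him* is a pronoun, so Principle B applies: it must be free in its binding domain.
Binding domain of *him₇*: the embedded TP, whose subject is Dmitri₃.
*Bruno₁* and the pronoun do not c-command one another → neither Principle B nor Principle C is at stake; coindexation permitted.
*[Bruno₁'s cousin]₂* c-commands the pronoun but from outside its binding domain, and is not c-commanded by it → coindexation permitted.
*Dmitri₃* c-commands the pronoun within its binding domain → coindexation would violate Principle B.
*Pavel₄*: the pronoun c-commands this R-expression → coindexation would violate Principle C on *Pavel₄*.
*Marcus₅*: the pronoun c-commands this R-expression → coindexation would violate Principle C on *Marcus₅*.
*Mateo₆*: the pronoun c-commands this R-expression → coindexation would violate Principle C on *Mateo₆*.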